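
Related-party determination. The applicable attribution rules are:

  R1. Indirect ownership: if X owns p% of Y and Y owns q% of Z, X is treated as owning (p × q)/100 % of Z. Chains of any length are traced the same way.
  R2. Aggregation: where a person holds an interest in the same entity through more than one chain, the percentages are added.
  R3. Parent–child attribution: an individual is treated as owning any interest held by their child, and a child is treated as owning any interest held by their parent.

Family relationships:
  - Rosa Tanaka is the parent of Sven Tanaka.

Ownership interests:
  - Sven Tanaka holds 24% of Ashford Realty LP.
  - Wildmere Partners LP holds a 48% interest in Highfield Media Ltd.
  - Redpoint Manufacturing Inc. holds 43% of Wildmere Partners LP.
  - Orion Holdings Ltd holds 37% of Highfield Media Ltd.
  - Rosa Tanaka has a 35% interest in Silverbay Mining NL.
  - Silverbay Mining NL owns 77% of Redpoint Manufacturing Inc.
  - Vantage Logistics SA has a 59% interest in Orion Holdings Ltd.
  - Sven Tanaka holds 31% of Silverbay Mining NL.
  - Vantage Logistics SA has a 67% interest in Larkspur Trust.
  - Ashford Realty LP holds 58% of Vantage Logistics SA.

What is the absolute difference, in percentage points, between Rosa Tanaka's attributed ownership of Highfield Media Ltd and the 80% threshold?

66.472016

By parent–child attribution (R3), Rosa Tanaka is treated as also owning Sven Tanaka's interest in Silverbay Mining NL, giving 35% + 31% = 66%.
By parent–child attribution (R3), Rosa Tanaka is treated as owning Sven Tanaka's 24% interest in Ashford Realty LP.
Chain via Silverbay Mining NL → Redpoint Manufacturing Inc. → Wildmere Partners LP (R1): 66% × 77% × 43% × 48% = 10.489248% of Highfield Media Ltd.
Chain via Ashford Realty LP → Vantage Logistics SA → Orion Holdings Ltd (R1): 24% × 58% × 59% × 37% = 3.038736% of Highfield Media Ltd.
Aggregating (R2): 10.489248% + 3.038736% = 13.527984%.
13.527984% falls short of the 80% threshold by 66.472016 percentage points.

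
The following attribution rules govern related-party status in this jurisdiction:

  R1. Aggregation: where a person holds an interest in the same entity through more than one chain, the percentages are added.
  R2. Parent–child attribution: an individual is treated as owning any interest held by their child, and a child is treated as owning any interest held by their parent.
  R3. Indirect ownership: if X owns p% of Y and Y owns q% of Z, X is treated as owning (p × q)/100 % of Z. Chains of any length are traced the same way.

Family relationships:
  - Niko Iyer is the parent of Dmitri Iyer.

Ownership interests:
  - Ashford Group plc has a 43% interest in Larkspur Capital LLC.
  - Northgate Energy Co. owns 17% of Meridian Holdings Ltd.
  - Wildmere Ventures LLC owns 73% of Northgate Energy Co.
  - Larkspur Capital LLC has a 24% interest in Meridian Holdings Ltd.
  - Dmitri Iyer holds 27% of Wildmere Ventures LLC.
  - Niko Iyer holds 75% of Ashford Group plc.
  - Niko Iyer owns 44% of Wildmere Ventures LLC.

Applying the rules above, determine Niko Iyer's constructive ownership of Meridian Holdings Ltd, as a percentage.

By parent–child attribution (R2), Niko Iyer is treated as also owning Dmitri Iyer's interest in Wildmere Ventures LLC, giving 44% + 27% = 71%.
Chain via Wildmere Ventures LLC → Northgate Energy Co. (R3): 71% × 73% × 17% = 8.8111% of Meridian Holdings Ltd.
Chain via Ashford Group plc → Larkspur Capital LLC (R3): 75% × 43% × 24% = 7.74% of Meridian Holdings Ltd.
Aggregating (R1): 8.8111% + 7.74% = 16.5511%.

16.5511%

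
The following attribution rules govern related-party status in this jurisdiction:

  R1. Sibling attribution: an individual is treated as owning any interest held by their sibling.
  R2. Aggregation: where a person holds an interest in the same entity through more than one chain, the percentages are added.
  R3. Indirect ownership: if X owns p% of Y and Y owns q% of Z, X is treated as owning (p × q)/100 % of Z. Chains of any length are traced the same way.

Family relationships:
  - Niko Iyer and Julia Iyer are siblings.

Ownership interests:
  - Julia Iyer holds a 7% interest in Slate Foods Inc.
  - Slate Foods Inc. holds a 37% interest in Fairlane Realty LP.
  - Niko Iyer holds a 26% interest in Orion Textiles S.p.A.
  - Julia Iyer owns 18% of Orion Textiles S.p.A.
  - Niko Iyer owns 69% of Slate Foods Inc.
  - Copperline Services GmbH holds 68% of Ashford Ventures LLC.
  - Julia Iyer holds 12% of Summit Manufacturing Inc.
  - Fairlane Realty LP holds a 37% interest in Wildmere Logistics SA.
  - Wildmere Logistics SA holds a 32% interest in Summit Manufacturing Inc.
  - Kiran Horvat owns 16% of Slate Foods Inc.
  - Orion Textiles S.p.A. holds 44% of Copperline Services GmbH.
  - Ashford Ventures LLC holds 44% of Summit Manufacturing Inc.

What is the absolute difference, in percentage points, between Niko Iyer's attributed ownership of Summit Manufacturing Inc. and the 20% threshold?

By sibling attribution (R1), Niko Iyer is treated as also owning Julia Iyer's interest in Orion Textiles S.p.A, giving 26% + 18% = 44%.
By sibling attribution (R1), Niko Iyer is treated as also owning Julia Iyer's interest in Slate Foods Inc, giving 69% + 7% = 76%.
By sibling attribution (R1), Niko Iyer is treated as owning Julia Iyer's 12% interest in Summit Manufacturing Inc.
Chain via Orion Textiles S.p.A. → Copperline Services GmbH → Ashford Ventures LLC (R3): 44% × 44% × 68% × 44% = 5.792512% of Summit Manufacturing Inc.
Chain via Slate Foods Inc. → Fairlane Realty LP → Wildmere Logistics SA (R3): 76% × 37% × 37% × 32% = 3.329408% of Summit Manufacturing Inc.
Direct interest in Summit Manufacturing Inc: 12%.
Aggregating (R2): 5.792512% + 3.329408% + 12% = 21.12192%.
21.12192% exceeds the 20% threshold by 1.12192 percentage points.

1.12192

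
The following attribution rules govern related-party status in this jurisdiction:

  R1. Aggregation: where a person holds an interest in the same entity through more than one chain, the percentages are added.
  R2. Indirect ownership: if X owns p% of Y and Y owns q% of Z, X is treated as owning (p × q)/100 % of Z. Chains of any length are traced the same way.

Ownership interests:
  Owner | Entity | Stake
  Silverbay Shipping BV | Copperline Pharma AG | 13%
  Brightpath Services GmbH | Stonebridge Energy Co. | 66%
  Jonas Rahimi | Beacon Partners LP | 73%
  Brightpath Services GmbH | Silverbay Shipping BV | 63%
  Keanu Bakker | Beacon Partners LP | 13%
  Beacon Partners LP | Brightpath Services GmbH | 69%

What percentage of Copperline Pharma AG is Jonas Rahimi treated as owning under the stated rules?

Chain via Beacon Partners LP → Brightpath Services GmbH → Silverbay Shipping BV (R2): 73% × 69% × 63% × 13% = 4.125303% of Copperline Pharma AG.

4.125303%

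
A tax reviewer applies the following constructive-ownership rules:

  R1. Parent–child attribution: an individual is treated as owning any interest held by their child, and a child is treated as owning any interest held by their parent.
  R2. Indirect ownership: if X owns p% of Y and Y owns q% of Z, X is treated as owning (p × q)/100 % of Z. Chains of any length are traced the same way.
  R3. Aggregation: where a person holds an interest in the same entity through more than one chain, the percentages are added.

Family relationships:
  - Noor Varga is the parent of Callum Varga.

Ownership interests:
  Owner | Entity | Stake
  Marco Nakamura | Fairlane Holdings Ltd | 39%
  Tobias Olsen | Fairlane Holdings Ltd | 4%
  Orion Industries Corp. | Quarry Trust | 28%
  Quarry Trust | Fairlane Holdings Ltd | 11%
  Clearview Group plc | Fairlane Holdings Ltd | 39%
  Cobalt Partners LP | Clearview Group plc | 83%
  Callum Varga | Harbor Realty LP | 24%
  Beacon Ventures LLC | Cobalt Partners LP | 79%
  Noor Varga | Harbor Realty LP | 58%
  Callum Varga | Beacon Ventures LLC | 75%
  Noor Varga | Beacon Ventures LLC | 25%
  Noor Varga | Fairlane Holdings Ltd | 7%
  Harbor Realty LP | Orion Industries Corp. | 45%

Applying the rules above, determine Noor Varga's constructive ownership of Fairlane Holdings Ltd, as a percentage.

By parent–child attribution (R1), Noor Varga is treated as also owning Callum Varga's interest in Beacon Ventures LLC, giving 25% + 75% = 100%.
By parent–child attribution (R1), Noor Varga is treated as also owning Callum Varga's interest in Harbor Realty LP, giving 58% + 24% = 82%.
Chain via Beacon Ventures LLC → Cobalt Partners LP → Clearview Group plc (R2): 100% × 79% × 83% × 39% = 25.5723% of Fairlane Holdings Ltd.
Chain via Harbor Realty LP → Orion Industries Corp. → Quarry Trust (R2): 82% × 45% × 28% × 11% = 1.13652% of Fairlane Holdings Ltd.
Direct interest in Fairlane Holdings Ltd: 7%.
Aggregating (R3): 25.5723% + 1.13652% + 7% = 33.70882%.

33.70882%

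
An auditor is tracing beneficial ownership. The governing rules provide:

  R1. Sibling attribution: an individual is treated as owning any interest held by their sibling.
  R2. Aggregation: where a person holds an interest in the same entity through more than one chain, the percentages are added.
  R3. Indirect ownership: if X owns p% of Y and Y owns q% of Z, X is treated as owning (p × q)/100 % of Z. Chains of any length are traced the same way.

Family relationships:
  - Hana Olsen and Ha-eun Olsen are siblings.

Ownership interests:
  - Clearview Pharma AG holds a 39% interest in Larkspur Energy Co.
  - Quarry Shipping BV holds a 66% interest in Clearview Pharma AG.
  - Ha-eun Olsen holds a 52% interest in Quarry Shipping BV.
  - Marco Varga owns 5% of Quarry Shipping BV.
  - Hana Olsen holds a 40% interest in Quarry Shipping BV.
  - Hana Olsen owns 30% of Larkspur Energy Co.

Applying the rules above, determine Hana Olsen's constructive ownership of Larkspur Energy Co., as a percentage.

By sibling attribution (R1), Hana Olsen is treated as also owning Ha-eun Olsen's interest in Quarry Shipping BV, giving 40% + 52% = 92%.
Chain via Quarry Shipping BV → Clearview Pharma AG (R3): 92% × 66% × 39% = 23.6808% of Larkspur Energy Co.
Direct interest in Larkspur Energy Co: 30%.
Aggregating (R2): 23.6808% + 30% = 53.6808%.

53.6808%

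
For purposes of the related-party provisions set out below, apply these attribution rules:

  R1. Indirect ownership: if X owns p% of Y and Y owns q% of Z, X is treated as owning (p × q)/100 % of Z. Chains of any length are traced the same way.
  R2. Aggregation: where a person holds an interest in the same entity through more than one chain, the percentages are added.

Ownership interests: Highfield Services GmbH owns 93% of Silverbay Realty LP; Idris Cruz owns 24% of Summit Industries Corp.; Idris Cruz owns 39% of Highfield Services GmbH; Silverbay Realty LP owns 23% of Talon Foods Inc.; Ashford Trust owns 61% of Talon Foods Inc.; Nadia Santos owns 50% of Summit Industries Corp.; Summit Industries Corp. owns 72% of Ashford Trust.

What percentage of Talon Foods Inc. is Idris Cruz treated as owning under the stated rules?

Chain via Highfield Services GmbH → Silverbay Realty LP (R1): 39% × 93% × 23% = 8.3421% of Talon Foods Inc.
Chain via Summit Industries Corp. → Ashford Trust (R1): 24% × 72% × 61% = 10.5408% of Talon Foods Inc.
Aggregating (R2): 8.3421% + 10.5408% = 18.8829%.

18.8829%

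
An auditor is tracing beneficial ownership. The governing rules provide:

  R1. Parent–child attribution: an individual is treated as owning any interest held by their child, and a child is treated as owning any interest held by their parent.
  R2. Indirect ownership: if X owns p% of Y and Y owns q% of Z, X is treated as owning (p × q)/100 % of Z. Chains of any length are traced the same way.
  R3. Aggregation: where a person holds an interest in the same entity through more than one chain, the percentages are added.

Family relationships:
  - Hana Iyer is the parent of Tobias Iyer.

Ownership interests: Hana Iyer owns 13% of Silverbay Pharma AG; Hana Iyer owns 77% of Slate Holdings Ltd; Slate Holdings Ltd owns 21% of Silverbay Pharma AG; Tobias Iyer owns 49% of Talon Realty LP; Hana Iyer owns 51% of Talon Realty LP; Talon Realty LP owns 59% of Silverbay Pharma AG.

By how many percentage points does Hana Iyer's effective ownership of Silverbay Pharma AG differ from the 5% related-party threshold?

By parent–child attribution (R1), Hana Iyer is treated as also owning Tobias Iyer's interest in Talon Realty LP, giving 51% + 49% = 100%.
Chain via Talon Realty LP (R2): 100% × 59% = 59% of Silverbay Pharma AG.
Chain via Slate Holdings Ltd (R2): 77% × 21% = 16.17% of Silverbay Pharma AG.
Direct interest in Silverbay Pharma AG: 13%.
Aggregating (R3): 59% + 16.17% + 13% = 88.17%.
88.17% exceeds the 5% threshold by 83.17 percentage points.

83.17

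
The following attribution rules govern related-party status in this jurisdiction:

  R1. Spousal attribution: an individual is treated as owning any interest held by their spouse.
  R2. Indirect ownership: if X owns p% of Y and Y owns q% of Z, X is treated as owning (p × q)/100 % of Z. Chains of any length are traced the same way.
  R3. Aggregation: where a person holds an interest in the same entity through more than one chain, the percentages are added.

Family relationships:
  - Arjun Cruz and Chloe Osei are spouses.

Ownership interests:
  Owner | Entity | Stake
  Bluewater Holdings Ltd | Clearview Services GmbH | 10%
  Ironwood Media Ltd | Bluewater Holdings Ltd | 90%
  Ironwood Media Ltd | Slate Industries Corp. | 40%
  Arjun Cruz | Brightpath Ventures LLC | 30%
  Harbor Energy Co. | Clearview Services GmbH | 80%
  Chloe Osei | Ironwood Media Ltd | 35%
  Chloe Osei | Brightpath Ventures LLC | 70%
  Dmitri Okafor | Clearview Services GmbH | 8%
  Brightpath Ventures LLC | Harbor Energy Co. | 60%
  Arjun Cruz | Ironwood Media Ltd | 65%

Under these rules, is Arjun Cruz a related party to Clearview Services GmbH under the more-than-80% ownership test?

By spousal attribution (R1), Arjun Cruz is treated as also owning Chloe Osei's interest in Ironwood Media Ltd, giving 65% + 35% = 100%.
By spousal attribution (R1), Arjun Cruz is treated as also owning Chloe Osei's interest in Brightpath Ventures LLC, giving 30% + 70% = 100%.
Chain via Ironwood Media Ltd → Bluewater Holdings Ltd (R2): 100% × 90% × 10% = 9% of Clearview Services GmbH.
Chain via Brightpath Ventures LLC → Harbor Energy Co. (R2): 100% × 60% × 80% = 48% of Clearview Services GmbH.
Aggregating (R3): 9% + 48% = 57%.
57% does not exceed the 80% threshold, so Arjun is not a related party to Clearview Services GmbH.

No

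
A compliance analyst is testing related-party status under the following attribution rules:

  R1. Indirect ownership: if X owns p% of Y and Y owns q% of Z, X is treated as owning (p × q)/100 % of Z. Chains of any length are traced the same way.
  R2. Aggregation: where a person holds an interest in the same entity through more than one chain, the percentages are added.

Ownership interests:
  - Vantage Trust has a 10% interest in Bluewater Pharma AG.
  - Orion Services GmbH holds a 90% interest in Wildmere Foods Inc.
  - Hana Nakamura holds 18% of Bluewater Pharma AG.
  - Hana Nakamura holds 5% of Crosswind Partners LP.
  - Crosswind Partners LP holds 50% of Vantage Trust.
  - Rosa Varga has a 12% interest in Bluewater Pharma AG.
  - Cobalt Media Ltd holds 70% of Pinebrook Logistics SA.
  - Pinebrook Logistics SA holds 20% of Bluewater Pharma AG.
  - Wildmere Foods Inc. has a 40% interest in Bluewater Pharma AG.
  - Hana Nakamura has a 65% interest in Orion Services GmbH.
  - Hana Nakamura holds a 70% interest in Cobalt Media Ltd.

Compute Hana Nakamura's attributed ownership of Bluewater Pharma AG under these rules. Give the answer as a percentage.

51.45%

Chain via Orion Services GmbH → Wildmere Foods Inc. (R1): 65% × 90% × 40% = 23.4% of Bluewater Pharma AG.
Chain via Cobalt Media Ltd → Pinebrook Logistics SA (R1): 70% × 70% × 20% = 9.8% of Bluewater Pharma AG.
Chain via Crosswind Partners LP → Vantage Trust (R1): 5% × 50% × 10% = 0.25% of Bluewater Pharma AG.
Direct interest in Bluewater Pharma AG: 18%.
Aggregating (R2): 23.4% + 9.8% + 0.25% + 18% = 51.45%.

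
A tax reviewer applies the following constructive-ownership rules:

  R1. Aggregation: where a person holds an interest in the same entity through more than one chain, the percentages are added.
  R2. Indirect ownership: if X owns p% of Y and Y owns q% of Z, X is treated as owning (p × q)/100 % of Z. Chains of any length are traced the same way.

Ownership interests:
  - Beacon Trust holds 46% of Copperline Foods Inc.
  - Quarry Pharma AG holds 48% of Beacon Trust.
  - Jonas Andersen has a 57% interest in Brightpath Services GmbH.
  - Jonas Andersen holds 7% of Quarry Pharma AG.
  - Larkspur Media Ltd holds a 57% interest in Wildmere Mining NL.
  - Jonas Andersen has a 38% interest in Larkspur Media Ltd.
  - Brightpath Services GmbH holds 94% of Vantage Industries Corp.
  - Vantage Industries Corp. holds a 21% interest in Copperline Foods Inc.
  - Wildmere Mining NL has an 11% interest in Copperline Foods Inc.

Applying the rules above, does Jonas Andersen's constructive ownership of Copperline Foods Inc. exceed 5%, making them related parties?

Chain via Quarry Pharma AG → Beacon Trust (R2): 7% × 48% × 46% = 1.5456% of Copperline Foods Inc.
Chain via Brightpath Services GmbH → Vantage Industries Corp. (R2): 57% × 94% × 21% = 11.2518% of Copperline Foods Inc.
Chain via Larkspur Media Ltd → Wildmere Mining NL (R2): 38% × 57% × 11% = 2.3826% of Copperline Foods Inc.
Aggregating (R1): 1.5456% + 11.2518% + 2.3826% = 15.18%.
15.18% exceeds the 5% threshold, so Jonas is a related party to Copperline Foods Inc.

Yes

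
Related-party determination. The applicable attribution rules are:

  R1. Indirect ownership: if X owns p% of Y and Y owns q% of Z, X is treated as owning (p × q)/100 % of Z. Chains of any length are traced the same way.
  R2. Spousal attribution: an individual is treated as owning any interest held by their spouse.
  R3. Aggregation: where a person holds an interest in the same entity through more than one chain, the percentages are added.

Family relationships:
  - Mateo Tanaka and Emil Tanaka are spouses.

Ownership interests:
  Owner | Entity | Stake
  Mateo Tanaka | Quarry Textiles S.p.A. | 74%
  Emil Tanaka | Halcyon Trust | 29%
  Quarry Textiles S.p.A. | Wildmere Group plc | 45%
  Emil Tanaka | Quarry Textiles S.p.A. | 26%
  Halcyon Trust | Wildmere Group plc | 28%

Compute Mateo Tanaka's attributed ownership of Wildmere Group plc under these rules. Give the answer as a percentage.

53.12%

By spousal attribution (R2), Mateo Tanaka is treated as also owning Emil Tanaka's interest in Quarry Textiles S.p.A, giving 74% + 26% = 100%.
By spousal attribution (R2), Mateo Tanaka is treated as owning Emil Tanaka's 29% interest in Halcyon Trust.
Chain via Quarry Textiles S.p.A. (R1): 100% × 45% = 45% of Wildmere Group plc.
Chain via Halcyon Trust (R1): 29% × 28% = 8.12% of Wildmere Group plc.
Aggregating (R3): 45% + 8.12% = 53.12%.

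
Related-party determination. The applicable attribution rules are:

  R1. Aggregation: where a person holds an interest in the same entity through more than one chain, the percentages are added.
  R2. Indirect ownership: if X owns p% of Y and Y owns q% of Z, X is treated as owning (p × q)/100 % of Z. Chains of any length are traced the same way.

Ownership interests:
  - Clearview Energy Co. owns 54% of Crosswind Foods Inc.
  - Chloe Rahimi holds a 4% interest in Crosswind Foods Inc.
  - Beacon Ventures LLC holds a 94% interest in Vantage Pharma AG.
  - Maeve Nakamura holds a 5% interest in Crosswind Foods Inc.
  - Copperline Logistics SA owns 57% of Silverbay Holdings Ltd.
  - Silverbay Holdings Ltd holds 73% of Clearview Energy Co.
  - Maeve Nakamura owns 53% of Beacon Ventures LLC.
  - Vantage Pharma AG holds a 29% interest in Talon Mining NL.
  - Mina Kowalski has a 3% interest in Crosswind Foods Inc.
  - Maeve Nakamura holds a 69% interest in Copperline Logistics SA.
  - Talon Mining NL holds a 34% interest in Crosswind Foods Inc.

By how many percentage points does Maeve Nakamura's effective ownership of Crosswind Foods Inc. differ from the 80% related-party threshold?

Chain via Copperline Logistics SA → Silverbay Holdings Ltd → Clearview Energy Co. (R2): 69% × 57% × 73% × 54% = 15.503886% of Crosswind Foods Inc.
Chain via Beacon Ventures LLC → Vantage Pharma AG → Talon Mining NL (R2): 53% × 94% × 29% × 34% = 4.912252% of Crosswind Foods Inc.
Direct interest in Crosswind Foods Inc: 5%.
Aggregating (R1): 15.503886% + 4.912252% + 5% = 25.416138%.
25.416138% falls short of the 80% threshold by 54.583862 percentage points.

54.583862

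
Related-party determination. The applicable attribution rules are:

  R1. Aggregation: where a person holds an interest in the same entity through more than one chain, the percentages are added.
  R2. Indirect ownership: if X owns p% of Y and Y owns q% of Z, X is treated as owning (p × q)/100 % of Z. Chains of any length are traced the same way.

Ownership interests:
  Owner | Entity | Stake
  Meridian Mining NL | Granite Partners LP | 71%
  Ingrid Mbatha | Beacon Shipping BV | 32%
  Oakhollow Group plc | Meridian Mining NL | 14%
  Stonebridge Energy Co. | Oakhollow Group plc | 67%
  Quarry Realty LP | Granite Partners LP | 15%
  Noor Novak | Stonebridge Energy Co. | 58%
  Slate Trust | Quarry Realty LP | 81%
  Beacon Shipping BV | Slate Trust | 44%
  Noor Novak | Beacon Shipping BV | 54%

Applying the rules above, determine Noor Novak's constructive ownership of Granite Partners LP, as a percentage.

Chain via Beacon Shipping BV → Slate Trust → Quarry Realty LP (R2): 54% × 44% × 81% × 15% = 2.88684% of Granite Partners LP.
Chain via Stonebridge Energy Co. → Oakhollow Group plc → Meridian Mining NL (R2): 58% × 67% × 14% × 71% = 3.862684% of Granite Partners LP.
Aggregating (R1): 2.88684% + 3.862684% = 6.749524%.

6.749524%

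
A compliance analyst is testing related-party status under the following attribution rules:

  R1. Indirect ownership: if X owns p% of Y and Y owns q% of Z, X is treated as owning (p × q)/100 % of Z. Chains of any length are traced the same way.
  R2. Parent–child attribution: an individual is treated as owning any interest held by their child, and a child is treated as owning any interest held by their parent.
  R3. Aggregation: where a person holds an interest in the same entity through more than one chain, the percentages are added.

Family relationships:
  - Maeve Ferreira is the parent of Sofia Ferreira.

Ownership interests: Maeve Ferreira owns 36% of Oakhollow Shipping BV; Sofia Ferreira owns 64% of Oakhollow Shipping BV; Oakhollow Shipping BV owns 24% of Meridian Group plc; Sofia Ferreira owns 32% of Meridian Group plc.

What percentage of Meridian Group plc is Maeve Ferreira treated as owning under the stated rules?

By parent–child attribution (R2), Maeve Ferreira is treated as also owning Sofia Ferreira's interest in Oakhollow Shipping BV, giving 36% + 64% = 100%.
By parent–child attribution (R2), Maeve Ferreira is treated as owning Sofia Ferreira's 32% interest in Meridian Group plc.
Chain via Oakhollow Shipping BV (R1): 100% × 24% = 24% of Meridian Group plc.
Direct interest in Meridian Group plc: 32%.
Aggregating (R3): 24% + 32% = 56%.

56%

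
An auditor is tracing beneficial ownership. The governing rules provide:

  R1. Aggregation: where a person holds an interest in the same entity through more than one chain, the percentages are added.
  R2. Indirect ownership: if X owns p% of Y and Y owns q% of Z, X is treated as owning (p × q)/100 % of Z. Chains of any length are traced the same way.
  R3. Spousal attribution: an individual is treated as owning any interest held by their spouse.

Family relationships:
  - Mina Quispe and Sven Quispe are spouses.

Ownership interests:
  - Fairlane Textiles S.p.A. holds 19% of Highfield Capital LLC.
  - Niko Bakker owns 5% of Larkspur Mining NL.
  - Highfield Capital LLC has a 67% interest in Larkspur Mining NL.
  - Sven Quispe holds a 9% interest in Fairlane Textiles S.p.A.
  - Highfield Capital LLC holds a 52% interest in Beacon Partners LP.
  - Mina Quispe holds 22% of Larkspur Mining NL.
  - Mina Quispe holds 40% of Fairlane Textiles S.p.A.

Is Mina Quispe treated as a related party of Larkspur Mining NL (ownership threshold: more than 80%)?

By spousal attribution (R3), Mina Quispe is treated as also owning Sven Quispe's interest in Fairlane Textiles S.p.A, giving 40% + 9% = 49%.
Chain via Fairlane Textiles S.p.A. → Highfield Capital LLC (R2): 49% × 19% × 67% = 6.2377% of Larkspur Mining NL.
Direct interest in Larkspur Mining NL: 22%.
Aggregating (R1): 6.2377% + 22% = 28.2377%.
28.2377% does not exceed the 80% threshold, so Mina is not a related party to Larkspur Mining NL.

No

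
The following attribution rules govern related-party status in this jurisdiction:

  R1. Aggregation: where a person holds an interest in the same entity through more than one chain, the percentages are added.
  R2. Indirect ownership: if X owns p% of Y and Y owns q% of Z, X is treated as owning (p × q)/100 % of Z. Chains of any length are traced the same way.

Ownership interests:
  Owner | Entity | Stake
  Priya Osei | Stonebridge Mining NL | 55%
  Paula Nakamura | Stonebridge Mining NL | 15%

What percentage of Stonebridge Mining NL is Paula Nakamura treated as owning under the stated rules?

Direct interest in Stonebridge Mining NL: 15%.

15%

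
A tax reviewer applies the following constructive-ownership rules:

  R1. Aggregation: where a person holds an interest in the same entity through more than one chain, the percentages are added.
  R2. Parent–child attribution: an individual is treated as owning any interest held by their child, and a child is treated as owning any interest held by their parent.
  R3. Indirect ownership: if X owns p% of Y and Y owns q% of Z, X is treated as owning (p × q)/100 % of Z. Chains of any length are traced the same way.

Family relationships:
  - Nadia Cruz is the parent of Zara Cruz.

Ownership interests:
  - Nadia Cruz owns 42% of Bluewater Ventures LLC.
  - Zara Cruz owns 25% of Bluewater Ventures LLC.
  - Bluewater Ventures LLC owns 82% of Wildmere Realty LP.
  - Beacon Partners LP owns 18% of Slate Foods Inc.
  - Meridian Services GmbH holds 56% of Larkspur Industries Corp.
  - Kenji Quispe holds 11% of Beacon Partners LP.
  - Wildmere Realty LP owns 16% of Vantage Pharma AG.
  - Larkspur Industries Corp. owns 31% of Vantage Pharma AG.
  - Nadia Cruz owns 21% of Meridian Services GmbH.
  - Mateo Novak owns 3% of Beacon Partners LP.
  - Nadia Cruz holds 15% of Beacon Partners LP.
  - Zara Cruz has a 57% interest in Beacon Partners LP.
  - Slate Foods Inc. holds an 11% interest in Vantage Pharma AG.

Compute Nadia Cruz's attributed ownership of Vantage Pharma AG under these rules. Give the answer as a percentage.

13.8616%

By parent–child attribution (R2), Nadia Cruz is treated as also owning Zara Cruz's interest in Bluewater Ventures LLC, giving 42% + 25% = 67%.
By parent–child attribution (R2), Nadia Cruz is treated as also owning Zara Cruz's interest in Beacon Partners LP, giving 15% + 57% = 72%.
Chain via Bluewater Ventures LLC → Wildmere Realty LP (R3): 67% × 82% × 16% = 8.7904% of Vantage Pharma AG.
Chain via Meridian Services GmbH → Larkspur Industries Corp. (R3): 21% × 56% × 31% = 3.6456% of Vantage Pharma AG.
Chain via Beacon Partners LP → Slate Foods Inc. (R3): 72% × 18% × 11% = 1.4256% of Vantage Pharma AG.
Aggregating (R1): 8.7904% + 3.6456% + 1.4256% = 13.8616%.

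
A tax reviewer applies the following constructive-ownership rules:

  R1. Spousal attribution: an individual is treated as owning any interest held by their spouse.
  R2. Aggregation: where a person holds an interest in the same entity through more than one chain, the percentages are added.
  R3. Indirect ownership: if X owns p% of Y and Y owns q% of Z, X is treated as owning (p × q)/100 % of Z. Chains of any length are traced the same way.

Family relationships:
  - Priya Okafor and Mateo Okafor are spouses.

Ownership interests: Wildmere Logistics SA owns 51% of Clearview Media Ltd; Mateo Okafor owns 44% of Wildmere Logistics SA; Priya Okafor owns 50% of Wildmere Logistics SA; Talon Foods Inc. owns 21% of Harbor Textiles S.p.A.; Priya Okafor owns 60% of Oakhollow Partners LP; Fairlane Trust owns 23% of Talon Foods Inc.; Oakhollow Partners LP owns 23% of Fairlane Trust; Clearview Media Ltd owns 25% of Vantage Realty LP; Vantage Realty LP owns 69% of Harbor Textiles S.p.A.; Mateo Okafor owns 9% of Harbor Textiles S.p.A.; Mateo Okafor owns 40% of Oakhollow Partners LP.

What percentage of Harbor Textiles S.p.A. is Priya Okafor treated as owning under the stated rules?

18.38055%

By spousal attribution (R1), Priya Okafor is treated as also owning Mateo Okafor's interest in Wildmere Logistics SA, giving 50% + 44% = 94%.
By spousal attribution (R1), Priya Okafor is treated as also owning Mateo Okafor's interest in Oakhollow Partners LP, giving 60% + 40% = 100%.
By spousal attribution (R1), Priya Okafor is treated as owning Mateo Okafor's 9% interest in Harbor Textiles S.p.A.
Chain via Wildmere Logistics SA → Clearview Media Ltd → Vantage Realty LP (R3): 94% × 51% × 25% × 69% = 8.26965% of Harbor Textiles S.p.A.
Chain via Oakhollow Partners LP → Fairlane Trust → Talon Foods Inc. (R3): 100% × 23% × 23% × 21% = 1.1109% of Harbor Textiles S.p.A.
Direct interest in Harbor Textiles S.p.A: 9%.
Aggregating (R2): 8.26965% + 1.1109% + 9% = 18.38055%.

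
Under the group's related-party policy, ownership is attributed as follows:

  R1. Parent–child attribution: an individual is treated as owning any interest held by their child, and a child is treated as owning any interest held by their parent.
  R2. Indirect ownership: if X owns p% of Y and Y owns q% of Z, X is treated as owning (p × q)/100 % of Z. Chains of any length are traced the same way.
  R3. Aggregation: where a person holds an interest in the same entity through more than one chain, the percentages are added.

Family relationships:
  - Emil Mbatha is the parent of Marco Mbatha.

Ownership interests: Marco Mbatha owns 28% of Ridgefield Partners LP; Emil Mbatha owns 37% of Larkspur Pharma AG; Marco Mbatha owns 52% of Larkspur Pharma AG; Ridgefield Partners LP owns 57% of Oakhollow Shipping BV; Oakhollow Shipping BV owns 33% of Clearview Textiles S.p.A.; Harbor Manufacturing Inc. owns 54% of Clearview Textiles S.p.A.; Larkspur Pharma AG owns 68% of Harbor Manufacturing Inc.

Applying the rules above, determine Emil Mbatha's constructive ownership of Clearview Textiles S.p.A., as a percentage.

By parent–child attribution (R1), Emil Mbatha is treated as also owning Marco Mbatha's interest in Larkspur Pharma AG, giving 37% + 52% = 89%.
By parent–child attribution (R1), Emil Mbatha is treated as owning Marco Mbatha's 28% interest in Ridgefield Partners LP.
Chain via Larkspur Pharma AG → Harbor Manufacturing Inc. (R2): 89% × 68% × 54% = 32.6808% of Clearview Textiles S.p.A.
Chain via Ridgefield Partners LP → Oakhollow Shipping BV (R2): 28% × 57% × 33% = 5.2668% of Clearview Textiles S.p.A.
Aggregating (R3): 32.6808% + 5.2668% = 37.9476%.

37.9476%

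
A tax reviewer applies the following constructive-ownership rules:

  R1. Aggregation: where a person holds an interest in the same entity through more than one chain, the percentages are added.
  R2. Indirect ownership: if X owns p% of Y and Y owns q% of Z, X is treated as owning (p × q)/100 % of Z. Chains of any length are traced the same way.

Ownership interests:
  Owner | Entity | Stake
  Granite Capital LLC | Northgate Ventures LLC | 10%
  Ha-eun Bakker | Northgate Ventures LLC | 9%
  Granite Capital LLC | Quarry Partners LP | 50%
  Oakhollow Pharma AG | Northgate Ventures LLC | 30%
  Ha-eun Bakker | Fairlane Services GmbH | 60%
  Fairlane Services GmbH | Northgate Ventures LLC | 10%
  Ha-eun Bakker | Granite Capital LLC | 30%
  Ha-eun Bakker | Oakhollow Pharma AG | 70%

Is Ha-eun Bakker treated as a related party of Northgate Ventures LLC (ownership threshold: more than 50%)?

Chain via Fairlane Services GmbH (R2): 60% × 10% = 6% of Northgate Ventures LLC.
Chain via Oakhollow Pharma AG (R2): 70% × 30% = 21% of Northgate Ventures LLC.
Chain via Granite Capital LLC (R2): 30% × 10% = 3% of Northgate Ventures LLC.
Direct interest in Northgate Ventures LLC: 9%.
Aggregating (R1): 6% + 21% + 3% + 9% = 39%.
39% does not exceed the 50% threshold, so Ha-eun is not a related party to Northgate Ventures LLC.

No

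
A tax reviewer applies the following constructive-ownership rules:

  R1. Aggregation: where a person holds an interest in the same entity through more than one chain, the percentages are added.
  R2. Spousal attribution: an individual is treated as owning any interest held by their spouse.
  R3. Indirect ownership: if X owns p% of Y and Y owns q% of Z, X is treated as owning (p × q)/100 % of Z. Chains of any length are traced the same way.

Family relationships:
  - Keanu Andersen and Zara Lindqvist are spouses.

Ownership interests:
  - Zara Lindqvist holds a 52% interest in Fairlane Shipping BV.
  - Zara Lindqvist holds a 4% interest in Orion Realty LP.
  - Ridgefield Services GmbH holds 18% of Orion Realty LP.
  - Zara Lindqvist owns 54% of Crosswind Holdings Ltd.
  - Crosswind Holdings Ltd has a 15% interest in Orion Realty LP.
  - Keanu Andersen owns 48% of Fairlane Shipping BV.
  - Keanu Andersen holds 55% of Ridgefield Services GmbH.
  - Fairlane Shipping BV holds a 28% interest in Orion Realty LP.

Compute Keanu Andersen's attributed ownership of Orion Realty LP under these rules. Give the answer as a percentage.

50%

By spousal attribution (R2), Keanu Andersen is treated as also owning Zara Lindqvist's interest in Fairlane Shipping BV, giving 48% + 52% = 100%.
By spousal attribution (R2), Keanu Andersen is treated as owning Zara Lindqvist's 54% interest in Crosswind Holdings Ltd.
By spousal attribution (R2), Keanu Andersen is treated as owning Zara Lindqvist's 4% interest in Orion Realty LP.
Chain via Ridgefield Services GmbH (R3): 55% × 18% = 9.9% of Orion Realty LP.
Chain via Fairlane Shipping BV (R3): 100% × 28% = 28% of Orion Realty LP.
Chain via Crosswind Holdings Ltd (R3): 54% × 15% = 8.1% of Orion Realty LP.
Direct interest in Orion Realty LP: 4%.
Aggregating (R1): 9.9% + 28% + 8.1% + 4% = 50%.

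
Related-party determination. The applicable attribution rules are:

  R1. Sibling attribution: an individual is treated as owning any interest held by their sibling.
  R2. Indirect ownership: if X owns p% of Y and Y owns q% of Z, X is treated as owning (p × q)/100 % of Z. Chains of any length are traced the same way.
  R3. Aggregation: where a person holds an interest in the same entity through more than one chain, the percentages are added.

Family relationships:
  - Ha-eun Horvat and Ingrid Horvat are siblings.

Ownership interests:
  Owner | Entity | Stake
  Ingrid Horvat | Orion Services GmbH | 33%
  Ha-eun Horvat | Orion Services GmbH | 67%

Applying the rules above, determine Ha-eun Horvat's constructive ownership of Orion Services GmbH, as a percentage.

100%

By sibling attribution (R1), Ha-eun Horvat is treated as also owning Ingrid Horvat's interest in Orion Services GmbH, giving 67% + 33% = 100%.
Direct interest in Orion Services GmbH: 100%.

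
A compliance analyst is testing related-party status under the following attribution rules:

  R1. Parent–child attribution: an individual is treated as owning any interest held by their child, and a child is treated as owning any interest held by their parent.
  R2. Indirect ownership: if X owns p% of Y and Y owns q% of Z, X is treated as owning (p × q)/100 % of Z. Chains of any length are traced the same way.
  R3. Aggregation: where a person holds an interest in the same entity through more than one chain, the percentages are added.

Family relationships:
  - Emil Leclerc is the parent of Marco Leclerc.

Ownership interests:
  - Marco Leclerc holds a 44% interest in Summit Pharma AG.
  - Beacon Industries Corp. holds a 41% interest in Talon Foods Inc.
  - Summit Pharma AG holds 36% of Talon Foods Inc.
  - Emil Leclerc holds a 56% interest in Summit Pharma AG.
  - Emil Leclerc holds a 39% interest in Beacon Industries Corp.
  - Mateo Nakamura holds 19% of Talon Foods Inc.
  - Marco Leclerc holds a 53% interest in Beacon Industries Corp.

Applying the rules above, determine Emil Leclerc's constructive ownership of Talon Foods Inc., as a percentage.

73.72%

By parent–child attribution (R1), Emil Leclerc is treated as also owning Marco Leclerc's interest in Beacon Industries Corp, giving 39% + 53% = 92%.
By parent–child attribution (R1), Emil Leclerc is treated as also owning Marco Leclerc's interest in Summit Pharma AG, giving 56% + 44% = 100%.
Chain via Beacon Industries Corp. (R2): 92% × 41% = 37.72% of Talon Foods Inc.
Chain via Summit Pharma AG (R2): 100% × 36% = 36% of Talon Foods Inc.
Aggregating (R3): 37.72% + 36% = 73.72%.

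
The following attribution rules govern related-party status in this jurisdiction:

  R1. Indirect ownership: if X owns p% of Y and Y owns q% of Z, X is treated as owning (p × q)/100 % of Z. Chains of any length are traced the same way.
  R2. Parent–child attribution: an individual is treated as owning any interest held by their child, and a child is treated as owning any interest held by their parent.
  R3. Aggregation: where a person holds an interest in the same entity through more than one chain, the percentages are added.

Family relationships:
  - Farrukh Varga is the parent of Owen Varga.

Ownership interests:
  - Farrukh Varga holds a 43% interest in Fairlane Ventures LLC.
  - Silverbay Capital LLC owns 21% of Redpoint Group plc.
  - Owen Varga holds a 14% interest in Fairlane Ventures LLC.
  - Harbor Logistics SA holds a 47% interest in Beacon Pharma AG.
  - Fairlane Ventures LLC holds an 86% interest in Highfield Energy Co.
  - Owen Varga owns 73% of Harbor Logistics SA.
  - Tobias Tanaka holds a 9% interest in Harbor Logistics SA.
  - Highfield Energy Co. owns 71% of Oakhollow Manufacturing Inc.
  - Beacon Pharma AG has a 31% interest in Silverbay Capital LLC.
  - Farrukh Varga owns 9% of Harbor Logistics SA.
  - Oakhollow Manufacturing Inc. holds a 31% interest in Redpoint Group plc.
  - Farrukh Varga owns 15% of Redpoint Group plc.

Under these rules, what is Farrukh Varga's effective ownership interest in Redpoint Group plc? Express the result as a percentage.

By parent–child attribution (R2), Farrukh Varga is treated as also owning Owen Varga's interest in Harbor Logistics SA, giving 9% + 73% = 82%.
By parent–child attribution (R2), Farrukh Varga is treated as also owning Owen Varga's interest in Fairlane Ventures LLC, giving 43% + 14% = 57%.
Chain via Harbor Logistics SA → Beacon Pharma AG → Silverbay Capital LLC (R1): 82% × 47% × 31% × 21% = 2.508954% of Redpoint Group plc.
Chain via Fairlane Ventures LLC → Highfield Energy Co. → Oakhollow Manufacturing Inc. (R1): 57% × 86% × 71% × 31% = 10.789302% of Redpoint Group plc.
Direct interest in Redpoint Group plc: 15%.
Aggregating (R3): 2.508954% + 10.789302% + 15% = 28.298256%.

28.298256%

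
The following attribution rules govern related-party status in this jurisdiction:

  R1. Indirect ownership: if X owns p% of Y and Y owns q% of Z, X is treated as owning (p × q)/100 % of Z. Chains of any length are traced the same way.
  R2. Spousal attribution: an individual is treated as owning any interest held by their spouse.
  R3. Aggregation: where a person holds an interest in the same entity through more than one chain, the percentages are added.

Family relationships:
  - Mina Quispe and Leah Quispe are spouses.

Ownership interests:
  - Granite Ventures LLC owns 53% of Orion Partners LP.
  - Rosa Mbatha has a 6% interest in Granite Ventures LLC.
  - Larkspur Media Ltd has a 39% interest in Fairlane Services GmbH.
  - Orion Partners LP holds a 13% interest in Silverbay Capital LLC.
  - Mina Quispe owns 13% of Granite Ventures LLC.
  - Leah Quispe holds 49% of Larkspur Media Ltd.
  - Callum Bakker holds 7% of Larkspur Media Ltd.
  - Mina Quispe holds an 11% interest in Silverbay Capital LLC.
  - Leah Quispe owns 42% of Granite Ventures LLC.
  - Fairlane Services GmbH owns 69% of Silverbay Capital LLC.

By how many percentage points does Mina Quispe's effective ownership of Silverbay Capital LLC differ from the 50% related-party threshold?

By spousal attribution (R2), Mina Quispe is treated as also owning Leah Quispe's interest in Granite Ventures LLC, giving 13% + 42% = 55%.
By spousal attribution (R2), Mina Quispe is treated as owning Leah Quispe's 49% interest in Larkspur Media Ltd.
Chain via Granite Ventures LLC → Orion Partners LP (R1): 55% × 53% × 13% = 3.7895% of Silverbay Capital LLC.
Direct interest in Silverbay Capital LLC: 11%.
Chain via Larkspur Media Ltd → Fairlane Services GmbH (R1): 49% × 39% × 69% = 13.1859% of Silverbay Capital LLC.
Aggregating (R3): 3.7895% + 11% + 13.1859% = 27.9754%.
27.9754% falls short of the 50% threshold by 22.0246 percentage points.

22.0246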